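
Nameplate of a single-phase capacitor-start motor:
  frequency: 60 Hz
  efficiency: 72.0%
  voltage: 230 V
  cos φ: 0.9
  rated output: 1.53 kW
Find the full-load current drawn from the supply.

10.3 A

P_out = 1.53 kW = 1530 W
P_in = P_out / η = 1530 / 0.720 = 2125 W
I = P_in / (V·cosφ) = 2125 / (230 × 0.9) = 10.3 A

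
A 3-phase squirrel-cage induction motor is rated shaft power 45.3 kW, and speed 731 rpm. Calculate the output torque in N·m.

ω = 2π × 731/60 = 76.55 rad/s
τ = P/ω = 45300/76.55 = 592 N·m

592 N·m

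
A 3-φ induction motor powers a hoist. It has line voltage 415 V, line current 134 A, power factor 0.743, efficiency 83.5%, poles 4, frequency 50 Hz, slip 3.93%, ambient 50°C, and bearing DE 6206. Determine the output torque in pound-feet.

P_in = √3·V·I·cosφ = 1.732 × 415 × 134 × 0.743 = 71563 W
P_out = η·P_in = 0.835 × 71563 = 59755 W
n_s = 120×50/4 = 1500 rpm; n = 1500×(1−0.0393) = 1441 rpm
ω = 2π×1441/60 = 150.9 rad/s
τ = P_out/ω = 59755/150.9 = 396 N·m
In lb·ft: 396/1.356 = 292 lb·ft

292 lb·ft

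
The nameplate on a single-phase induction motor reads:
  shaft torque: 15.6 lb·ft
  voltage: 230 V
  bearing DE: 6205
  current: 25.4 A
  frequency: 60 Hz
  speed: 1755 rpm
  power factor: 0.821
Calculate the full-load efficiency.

81.0 %

τ = 15.6 lb·ft × 1.356 = 21.15 N·m
ω = 2π × 1755/60 = 183.8 rad/s; P_out = τω = 21.15 × 183.8 = 3887 W
P_in = V·I·cosφ = 230 × 25.4 × 0.821 = 4796 W
η = P_out / P_in = 3887 / 4796 = 0.810 = 81.0%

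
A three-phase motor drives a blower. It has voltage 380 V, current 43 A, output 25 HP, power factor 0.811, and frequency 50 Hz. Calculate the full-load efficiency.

81.3 %

P_out = 25 × 746 = 18650 W
P_in = √3·V_L·I_L·cosφ = 1.732 × 380 × 43 × 0.811 = 22952 W
η = P_out / P_in = 18650 / 22952 = 0.813 = 81.3%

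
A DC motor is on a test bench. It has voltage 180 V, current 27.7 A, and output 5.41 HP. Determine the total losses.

P_in = V·I = 180×27.7 = 4986 W
P_out = 5.41×746 = 4036 W
Losses = P_in − P_out = 4986 − 4036 = 950 W

950 W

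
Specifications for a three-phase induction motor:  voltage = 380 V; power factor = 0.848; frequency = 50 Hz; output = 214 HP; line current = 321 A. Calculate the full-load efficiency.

89.1 %

P_out = 214 × 746 = 159644 W
P_in = √3·V_L·I_L·cosφ = 1.732 × 380 × 321 × 0.848 = 179156 W
η = P_out / P_in = 159644 / 179156 = 0.891 = 89.1%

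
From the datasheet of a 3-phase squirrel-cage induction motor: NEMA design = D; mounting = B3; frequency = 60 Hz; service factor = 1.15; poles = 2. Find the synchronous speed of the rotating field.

n_s = 120f/p = 120×60/2 = 3600 rpm

3600 rpm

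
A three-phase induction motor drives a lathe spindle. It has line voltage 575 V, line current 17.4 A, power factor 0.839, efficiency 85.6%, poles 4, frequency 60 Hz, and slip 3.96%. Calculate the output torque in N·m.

68.7 N·m

P_in = √3·V·I·cosφ = 1.732 × 575 × 17.4 × 0.839 = 14539 W
P_out = η·P_in = 0.856 × 14539 = 12445 W
n_s = 120×60/4 = 1800 rpm; n = 1800×(1−0.0396) = 1729 rpm
ω = 2π×1729/60 = 181.1 rad/s
τ = P_out/ω = 12445/181.1 = 68.7 N·m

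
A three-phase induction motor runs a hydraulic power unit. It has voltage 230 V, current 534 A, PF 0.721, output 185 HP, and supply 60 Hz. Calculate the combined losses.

15400 W

P_in = √3·V·I·cosφ = 1.732×230×534×0.721 = 153374 W
P_out = 185×746 = 138010 W
Losses = P_in − P_out = 153374 − 138010 = 15364 W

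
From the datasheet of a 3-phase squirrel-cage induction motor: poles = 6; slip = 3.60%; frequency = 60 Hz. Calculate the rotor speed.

1157 rpm

n_s = 120f/p = 120×60/6 = 1200 rpm
n = n_s(1 − s) = 1200 × (1 − 0.036) = 1157 rpm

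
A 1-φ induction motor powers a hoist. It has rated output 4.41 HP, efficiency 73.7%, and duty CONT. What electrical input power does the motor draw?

4.46 kW

P_out = 4.41 × 746 = 3290 W
P_in = P_out/η = 3290/0.737 = 4464 W = 4.46 kW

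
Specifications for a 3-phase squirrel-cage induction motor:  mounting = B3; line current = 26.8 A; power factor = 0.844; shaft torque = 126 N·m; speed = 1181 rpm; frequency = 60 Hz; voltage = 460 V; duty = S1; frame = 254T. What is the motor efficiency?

ω = 2π × 1181/60 = 123.7 rad/s; P_out = τω = 126 × 123.7 = 15586 W
P_in = √3·V_L·I_L·cosφ = 1.732 × 460 × 26.8 × 0.844 = 18021 W
η = P_out / P_in = 15586 / 18021 = 0.865 = 86.5%

86.5 %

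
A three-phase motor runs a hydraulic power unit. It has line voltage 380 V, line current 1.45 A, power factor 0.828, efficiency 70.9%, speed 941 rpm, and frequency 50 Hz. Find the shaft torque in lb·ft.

4.19 lb·ft

P_in = √3·V·I·cosφ = 1.732 × 380 × 1.45 × 0.828 = 790 W
P_out = η·P_in = 0.709 × 790 = 560 W
n = 941 rpm
ω = 2π×941/60 = 98.54 rad/s
τ = P_out/ω = 560/98.54 = 5.683 N·m
In lb·ft: 5.683/1.356 = 4.19 lb·ft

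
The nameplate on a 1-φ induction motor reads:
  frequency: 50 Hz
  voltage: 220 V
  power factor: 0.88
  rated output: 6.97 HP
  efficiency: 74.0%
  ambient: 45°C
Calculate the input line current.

P_out = 6.97 × 746 = 5200 W
P_in = P_out / η = 5200 / 0.740 = 7027 W
I = P_in / (V·cosφ) = 7027 / (220 × 0.88) = 36.3 A

36.3 A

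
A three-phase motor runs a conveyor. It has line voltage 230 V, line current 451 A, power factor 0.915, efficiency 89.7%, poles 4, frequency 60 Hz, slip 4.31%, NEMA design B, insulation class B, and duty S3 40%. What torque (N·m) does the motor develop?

P_in = √3·V·I·cosφ = 1.732 × 230 × 451 × 0.915 = 164389 W
P_out = η·P_in = 0.897 × 164389 = 147457 W
n_s = 120×60/4 = 1800 rpm; n = 1800×(1−0.0431) = 1722 rpm
ω = 2π×1722/60 = 180.3 rad/s
τ = P_out/ω = 147457/180.3 = 818 N·m

818 N·m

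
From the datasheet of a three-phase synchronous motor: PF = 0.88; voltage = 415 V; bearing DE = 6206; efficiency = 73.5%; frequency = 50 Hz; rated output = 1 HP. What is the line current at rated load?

1.6 A

P_out = 1 × 746 = 746 W
P_in = P_out / η = 746 / 0.735 = 1015 W
I_L = P_in / (√3·V_L·cosφ) = 1015 / (1.732 × 415 × 0.88) = 1.6 A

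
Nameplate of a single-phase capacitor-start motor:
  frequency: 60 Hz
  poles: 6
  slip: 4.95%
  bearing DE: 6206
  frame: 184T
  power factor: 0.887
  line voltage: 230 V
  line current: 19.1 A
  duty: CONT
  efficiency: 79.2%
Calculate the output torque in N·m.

25.8 N·m

P_in = V·I·cosφ = 230 × 19.1 × 0.887 = 3897 W
P_out = η·P_in = 0.792 × 3897 = 3086 W
n_s = 120×60/6 = 1200 rpm; n = 1200×(1−0.0495) = 1141 rpm
ω = 2π×1141/60 = 119.5 rad/s
τ = P_out/ω = 3086/119.5 = 25.8 N·m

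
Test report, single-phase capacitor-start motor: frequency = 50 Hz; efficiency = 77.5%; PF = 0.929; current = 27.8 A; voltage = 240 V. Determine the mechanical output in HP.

P_in = V·I·cosφ = 240 × 27.8 × 0.929 = 6198 W
P_out = η·P_in = 0.775 × 6198 = 4803 W
= 4803/746 = 6.44 HP

6.44 HP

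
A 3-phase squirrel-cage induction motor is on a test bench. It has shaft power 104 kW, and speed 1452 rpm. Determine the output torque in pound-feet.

504 lb·ft

ω = 2π × 1452/60 = 152.1 rad/s
τ = P/ω = 104000/152.1 = 683.8 N·m
In lb·ft: 683.8/1.356 = 504 lb·ft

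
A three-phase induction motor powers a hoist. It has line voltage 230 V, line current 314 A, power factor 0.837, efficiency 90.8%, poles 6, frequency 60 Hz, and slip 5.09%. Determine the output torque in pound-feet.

P_in = √3·V·I·cosφ = 1.732 × 230 × 314 × 0.837 = 104696 W
P_out = η·P_in = 0.908 × 104696 = 95064 W
n_s = 120×60/6 = 1200 rpm; n = 1200×(1−0.0509) = 1139 rpm
ω = 2π×1139/60 = 119.3 rad/s
τ = P_out/ω = 95064/119.3 = 796.8 N·m
In lb·ft: 796.8/1.356 = 588 lb·ft

588 lb·ft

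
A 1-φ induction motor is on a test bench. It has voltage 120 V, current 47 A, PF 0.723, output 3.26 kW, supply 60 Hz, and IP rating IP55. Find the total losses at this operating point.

P_in = V·I·cosφ = 120×47×0.723 = 4078 W
P_out = 3260 W
Losses = P_in − P_out = 4078 − 3260 = 818 W

818 W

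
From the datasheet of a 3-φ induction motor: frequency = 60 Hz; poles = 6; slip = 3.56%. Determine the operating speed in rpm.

n_s = 120f/p = 120×60/6 = 1200 rpm
n = n_s(1 − s) = 1200 × (1 − 0.0356) = 1157 rpm

1157 rpm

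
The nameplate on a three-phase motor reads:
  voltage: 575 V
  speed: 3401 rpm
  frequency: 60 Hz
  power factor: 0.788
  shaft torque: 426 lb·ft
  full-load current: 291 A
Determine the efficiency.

τ = 426 lb·ft × 1.356 = 577.7 N·m
ω = 2π × 3401/60 = 356.2 rad/s; P_out = τω = 577.7 × 356.2 = 205777 W
P_in = √3·V_L·I_L·cosφ = 1.732 × 575 × 291 × 0.788 = 228368 W
η = P_out / P_in = 205777 / 228368 = 0.901 = 90.1%

90.1 %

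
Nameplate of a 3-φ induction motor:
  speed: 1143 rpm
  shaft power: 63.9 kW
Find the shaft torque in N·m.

ω = 2π × 1143/60 = 119.7 rad/s
τ = P/ω = 63900/119.7 = 534 N·m

534 N·m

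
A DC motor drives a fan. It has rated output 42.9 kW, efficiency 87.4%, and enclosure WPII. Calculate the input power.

P_out = 42900 W
P_in = P_out/η = 42900/0.874 = 49085 W = 49.1 kW

49.1 kW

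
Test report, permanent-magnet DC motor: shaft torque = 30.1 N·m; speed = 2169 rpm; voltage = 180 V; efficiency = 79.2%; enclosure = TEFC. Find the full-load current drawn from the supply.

48 A

ω = 2π×2169/60 = 227.1 rad/s; P_out = τω = 30.1 × 227.1 = 6836 W
P_in = P_out / η = 6836 / 0.792 = 8631 W
I = P_in / V = 8631 / 180 = 48 A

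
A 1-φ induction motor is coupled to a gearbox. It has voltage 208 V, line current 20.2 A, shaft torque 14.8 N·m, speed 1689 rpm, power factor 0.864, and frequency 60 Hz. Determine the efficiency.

ω = 2π × 1689/60 = 176.9 rad/s; P_out = τω = 14.8 × 176.9 = 2618 W
P_in = V·I·cosφ = 208 × 20.2 × 0.864 = 3630 W
η = P_out / P_in = 2618 / 3630 = 0.721 = 72.1%

72.1 %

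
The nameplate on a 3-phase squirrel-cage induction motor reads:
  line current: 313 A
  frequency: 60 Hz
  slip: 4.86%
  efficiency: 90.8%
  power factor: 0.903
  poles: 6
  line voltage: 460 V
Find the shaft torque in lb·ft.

P_in = √3·V·I·cosφ = 1.732 × 460 × 313 × 0.903 = 225184 W
P_out = η·P_in = 0.908 × 225184 = 204467 W
n_s = 120×60/6 = 1200 rpm; n = 1200×(1−0.0486) = 1142 rpm
ω = 2π×1142/60 = 119.6 rad/s
τ = P_out/ω = 204467/119.6 = 1710 N·m
In lb·ft: 1710/1.356 = 1260 lb·ft

1260 lb·ft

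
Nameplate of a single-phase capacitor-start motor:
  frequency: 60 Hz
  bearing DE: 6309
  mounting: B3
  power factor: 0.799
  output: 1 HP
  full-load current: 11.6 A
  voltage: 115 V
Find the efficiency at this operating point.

70.0 %

P_out = 1 × 746 = 746 W
P_in = V·I·cosφ = 115 × 11.6 × 0.799 = 1066 W
η = P_out / P_in = 746 / 1066 = 0.700 = 70.0%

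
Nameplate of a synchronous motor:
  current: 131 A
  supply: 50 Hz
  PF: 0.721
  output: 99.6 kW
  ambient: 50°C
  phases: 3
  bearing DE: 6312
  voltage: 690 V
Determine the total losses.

13.3 kW

P_in = √3·V·I·cosφ = 1.732×690×131×0.721 = 112877 W
P_out = 99600 W
Losses = P_in − P_out = 112877 − 99600 = 13277 W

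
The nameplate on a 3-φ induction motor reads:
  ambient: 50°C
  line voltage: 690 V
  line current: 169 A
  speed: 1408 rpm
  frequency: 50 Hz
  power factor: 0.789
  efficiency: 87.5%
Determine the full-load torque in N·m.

P_in = √3·V·I·cosφ = 1.732 × 690 × 169 × 0.789 = 159353 W
P_out = η·P_in = 0.875 × 159353 = 139434 W
n = 1408 rpm
ω = 2π×1408/60 = 147.4 rad/s
τ = P_out/ω = 139434/147.4 = 946 N·m

946 N·m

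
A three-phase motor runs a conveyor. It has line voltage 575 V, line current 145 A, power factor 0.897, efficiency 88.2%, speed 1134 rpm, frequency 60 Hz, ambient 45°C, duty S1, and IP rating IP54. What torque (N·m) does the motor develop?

962 N·m

P_in = √3·V·I·cosφ = 1.732 × 575 × 145 × 0.897 = 129532 W
P_out = η·P_in = 0.882 × 129532 = 114247 W
n = 1134 rpm
ω = 2π×1134/60 = 118.8 rad/s
τ = P_out/ω = 114247/118.8 = 962 N·m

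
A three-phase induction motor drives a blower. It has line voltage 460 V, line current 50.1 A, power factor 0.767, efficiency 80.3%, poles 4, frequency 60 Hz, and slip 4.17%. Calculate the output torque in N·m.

136 N·m

P_in = √3·V·I·cosφ = 1.732 × 460 × 50.1 × 0.767 = 30615 W
P_out = η·P_in = 0.803 × 30615 = 24584 W
n_s = 120×60/4 = 1800 rpm; n = 1800×(1−0.0417) = 1725 rpm
ω = 2π×1725/60 = 180.6 rad/s
τ = P_out/ω = 24584/180.6 = 136 N·m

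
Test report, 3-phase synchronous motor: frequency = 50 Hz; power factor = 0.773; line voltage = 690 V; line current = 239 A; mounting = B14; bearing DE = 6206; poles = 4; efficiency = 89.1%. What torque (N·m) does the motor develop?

P_in = √3·V·I·cosφ = 1.732 × 690 × 239 × 0.773 = 220787 W
P_out = η·P_in = 0.891 × 220787 = 196721 W
n = n_s = 120×50/4 = 1500 rpm (synchronous)
ω = 2π×1500/60 = 157.1 rad/s
τ = P_out/ω = 196721/157.1 = 1250 N·m

1250 N·m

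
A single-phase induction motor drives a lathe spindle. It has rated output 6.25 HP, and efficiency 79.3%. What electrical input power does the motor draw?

P_out = 6.25 × 746 = 4663 W
P_in = P_out/η = 4663/0.793 = 5880 W = 5.88 kW

5.88 kW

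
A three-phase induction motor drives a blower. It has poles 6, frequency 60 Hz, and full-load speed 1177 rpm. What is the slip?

1.92 %

n_s = 120f/p = 120×60/6 = 1200 rpm
s = (n_s − n)/n_s = (1200 − 1177)/1200 = 0.0192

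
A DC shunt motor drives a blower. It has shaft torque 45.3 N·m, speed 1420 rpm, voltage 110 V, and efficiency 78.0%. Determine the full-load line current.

ω = 2π×1420/60 = 148.7 rad/s; P_out = τω = 45.3 × 148.7 = 6736 W
P_in = P_out / η = 6736 / 0.780 = 8636 W
I = P_in / V = 8636 / 110 = 78.5 A

78.5 A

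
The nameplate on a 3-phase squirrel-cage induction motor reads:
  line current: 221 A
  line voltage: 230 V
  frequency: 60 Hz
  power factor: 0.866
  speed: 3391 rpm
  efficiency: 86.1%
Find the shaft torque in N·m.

P_in = √3·V·I·cosφ = 1.732 × 230 × 221 × 0.866 = 76241 W
P_out = η·P_in = 0.861 × 76241 = 65644 W
n = 3391 rpm
ω = 2π×3391/60 = 355.1 rad/s
τ = P_out/ω = 65644/355.1 = 185 N·m

185 N·m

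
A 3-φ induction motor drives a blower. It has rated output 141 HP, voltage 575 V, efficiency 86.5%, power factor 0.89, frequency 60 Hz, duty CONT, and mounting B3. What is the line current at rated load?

137 A

P_out = 141 × 746 = 105186 W
P_in = P_out / η = 105186 / 0.865 = 121602 W
I_L = P_in / (√3·V_L·cosφ) = 121602 / (1.732 × 575 × 0.89) = 137 A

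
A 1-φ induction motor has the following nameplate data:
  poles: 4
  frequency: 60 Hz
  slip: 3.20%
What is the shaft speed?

1742 rpm

n_s = 120f/p = 120×60/4 = 1800 rpm
n = n_s(1 − s) = 1800 × (1 − 0.032) = 1742 rpm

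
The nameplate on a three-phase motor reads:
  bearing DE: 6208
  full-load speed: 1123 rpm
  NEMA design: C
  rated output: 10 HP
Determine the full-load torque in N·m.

63.4 N·m

P_out = 10 × 746 = 7460 W
ω = 2π × 1123/60 = 117.6 rad/s
τ = P_out/ω = 7460/117.6 = 63.4 N·m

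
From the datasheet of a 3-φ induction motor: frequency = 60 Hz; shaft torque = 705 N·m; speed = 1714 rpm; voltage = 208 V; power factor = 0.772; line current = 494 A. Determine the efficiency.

92.1 %

ω = 2π × 1714/60 = 179.5 rad/s; P_out = τω = 705 × 179.5 = 126548 W
P_in = √3·V_L·I_L·cosφ = 1.732 × 208 × 494 × 0.772 = 137390 W
η = P_out / P_in = 126548 / 137390 = 0.921 = 92.1%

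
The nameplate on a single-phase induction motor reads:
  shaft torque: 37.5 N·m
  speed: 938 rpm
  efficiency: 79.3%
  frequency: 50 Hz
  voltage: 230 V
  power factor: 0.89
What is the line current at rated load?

ω = 2π×938/60 = 98.23 rad/s; P_out = τω = 37.5 × 98.23 = 3684 W
P_in = P_out / η = 3684 / 0.793 = 4646 W
I = P_in / (V·cosφ) = 4646 / (230 × 0.89) = 22.7 A

22.7 A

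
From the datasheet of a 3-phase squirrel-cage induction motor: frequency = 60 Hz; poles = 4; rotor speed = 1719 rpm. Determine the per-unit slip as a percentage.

4.50 %

n_s = 120f/p = 120×60/4 = 1800 rpm
s = (n_s − n)/n_s = (1800 − 1719)/1800 = 0.0450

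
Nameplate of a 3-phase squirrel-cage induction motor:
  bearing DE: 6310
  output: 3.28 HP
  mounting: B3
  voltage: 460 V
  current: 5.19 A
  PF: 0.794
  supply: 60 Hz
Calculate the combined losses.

P_in = √3·V·I·cosφ = 1.732×460×5.19×0.794 = 3283 W
P_out = 3.28×746 = 2447 W
Losses = P_in − P_out = 3283 − 2447 = 836 W

836 W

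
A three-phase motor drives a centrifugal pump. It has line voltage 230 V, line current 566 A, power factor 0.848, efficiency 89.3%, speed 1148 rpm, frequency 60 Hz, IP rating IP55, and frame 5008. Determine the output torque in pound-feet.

1050 lb·ft

P_in = √3·V·I·cosφ = 1.732 × 230 × 566 × 0.848 = 191200 W
P_out = η·P_in = 0.893 × 191200 = 170742 W
n = 1148 rpm
ω = 2π×1148/60 = 120.2 rad/s
τ = P_out/ω = 170742/120.2 = 1420 N·m
In lb·ft: 1420/1.356 = 1050 lb·ft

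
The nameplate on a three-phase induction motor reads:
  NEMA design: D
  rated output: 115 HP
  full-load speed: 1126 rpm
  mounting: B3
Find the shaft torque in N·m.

728 N·m

P_out = 115 × 746 = 85790 W
ω = 2π × 1126/60 = 117.9 rad/s
τ = P_out/ω = 85790/117.9 = 728 N·m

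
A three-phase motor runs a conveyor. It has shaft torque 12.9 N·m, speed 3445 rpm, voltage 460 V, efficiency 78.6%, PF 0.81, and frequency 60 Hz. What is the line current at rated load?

ω = 2π×3445/60 = 360.8 rad/s; P_out = τω = 12.9 × 360.8 = 4654 W
P_in = P_out / η = 4654 / 0.786 = 5921 W
I_L = P_in / (√3·V_L·cosφ) = 5921 / (1.732 × 460 × 0.81) = 9.17 A

9.17 A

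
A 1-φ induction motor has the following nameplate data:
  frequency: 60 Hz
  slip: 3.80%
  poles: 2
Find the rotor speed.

n_s = 120f/p = 120×60/2 = 3600 rpm
n = n_s(1 − s) = 3600 × (1 − 0.038) = 3463 rpm

3463 rpm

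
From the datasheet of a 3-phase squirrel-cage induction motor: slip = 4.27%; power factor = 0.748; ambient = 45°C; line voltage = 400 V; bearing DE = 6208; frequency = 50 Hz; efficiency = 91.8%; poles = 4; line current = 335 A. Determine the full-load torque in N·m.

P_in = √3·V·I·cosφ = 1.732 × 400 × 335 × 0.748 = 173602 W
P_out = η·P_in = 0.918 × 173602 = 159367 W
n_s = 120×50/4 = 1500 rpm; n = 1500×(1−0.0427) = 1436 rpm
ω = 2π×1436/60 = 150.4 rad/s
τ = P_out/ω = 159367/150.4 = 1060 N·m

1060 N·m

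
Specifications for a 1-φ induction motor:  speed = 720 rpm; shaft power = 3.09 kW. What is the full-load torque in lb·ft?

30.2 lb·ft

ω = 2π × 720/60 = 75.4 rad/s
τ = P/ω = 3090/75.4 = 40.98 N·m
In lb·ft: 40.98/1.356 = 30.2 lb·ft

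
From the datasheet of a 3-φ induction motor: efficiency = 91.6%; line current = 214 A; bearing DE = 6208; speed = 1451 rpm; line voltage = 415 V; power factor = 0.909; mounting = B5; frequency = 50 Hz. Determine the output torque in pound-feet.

P_in = √3·V·I·cosφ = 1.732 × 415 × 214 × 0.909 = 139821 W
P_out = η·P_in = 0.916 × 139821 = 128076 W
n = 1451 rpm
ω = 2π×1451/60 = 151.9 rad/s
τ = P_out/ω = 128076/151.9 = 843.2 N·m
In lb·ft: 843.2/1.356 = 622 lb·ft

622 lb·ft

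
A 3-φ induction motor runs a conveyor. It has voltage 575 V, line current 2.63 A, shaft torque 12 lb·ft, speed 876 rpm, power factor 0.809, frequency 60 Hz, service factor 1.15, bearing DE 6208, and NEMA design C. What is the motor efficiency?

70.4 %

τ = 12 lb·ft × 1.356 = 16.27 N·m
ω = 2π × 876/60 = 91.73 rad/s; P_out = τω = 16.27 × 91.73 = 1492 W
P_in = √3·V_L·I_L·cosφ = 1.732 × 575 × 2.63 × 0.809 = 2119 W
η = P_out / P_in = 1492 / 2119 = 0.704 = 70.4%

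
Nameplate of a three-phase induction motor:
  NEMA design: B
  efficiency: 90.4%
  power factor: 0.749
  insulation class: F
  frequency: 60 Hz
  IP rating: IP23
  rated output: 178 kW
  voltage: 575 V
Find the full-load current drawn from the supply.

P_out = 178 kW = 178000 W
P_in = P_out / η = 178000 / 0.904 = 196903 W
I_L = P_in / (√3·V_L·cosφ) = 196903 / (1.732 × 575 × 0.749) = 264 A

264 A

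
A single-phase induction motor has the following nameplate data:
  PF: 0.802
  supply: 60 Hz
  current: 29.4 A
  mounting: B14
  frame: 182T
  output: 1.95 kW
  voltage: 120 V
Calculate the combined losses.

879 W

P_in = V·I·cosφ = 120×29.4×0.802 = 2829 W
P_out = 1950 W
Losses = P_in − P_out = 2829 − 1950 = 879 W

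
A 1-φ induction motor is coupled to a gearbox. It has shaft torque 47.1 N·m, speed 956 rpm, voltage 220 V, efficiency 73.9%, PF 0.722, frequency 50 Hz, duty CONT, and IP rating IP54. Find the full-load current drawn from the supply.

ω = 2π×956/60 = 100.1 rad/s; P_out = τω = 47.1 × 100.1 = 4715 W
P_in = P_out / η = 4715 / 0.739 = 6380 W
I = P_in / (V·cosφ) = 6380 / (220 × 0.722) = 40.2 A

40.2 A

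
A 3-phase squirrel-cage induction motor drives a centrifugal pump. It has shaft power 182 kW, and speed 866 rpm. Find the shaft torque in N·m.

2010 N·m

ω = 2π × 866/60 = 90.69 rad/s
τ = P/ω = 182000/90.69 = 2010 N·m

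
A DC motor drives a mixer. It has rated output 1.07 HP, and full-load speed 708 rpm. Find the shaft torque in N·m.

10.8 N·m

P_out = 1.07 × 746 = 798 W
ω = 2π × 708/60 = 74.14 rad/s
τ = P_out/ω = 798/74.14 = 10.8 N·m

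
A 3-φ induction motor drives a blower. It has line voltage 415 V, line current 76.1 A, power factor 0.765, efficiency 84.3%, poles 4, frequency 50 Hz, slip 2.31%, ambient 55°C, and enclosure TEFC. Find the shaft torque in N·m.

230 N·m

P_in = √3·V·I·cosφ = 1.732 × 415 × 76.1 × 0.765 = 41845 W
P_out = η·P_in = 0.843 × 41845 = 35275 W
n_s = 120×50/4 = 1500 rpm; n = 1500×(1−0.0231) = 1465 rpm
ω = 2π×1465/60 = 153.4 rad/s
τ = P_out/ω = 35275/153.4 = 230 N·m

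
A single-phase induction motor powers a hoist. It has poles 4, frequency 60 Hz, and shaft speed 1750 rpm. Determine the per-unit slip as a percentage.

n_s = 120f/p = 120×60/4 = 1800 rpm
s = (n_s − n)/n_s = (1800 − 1750)/1800 = 0.0278

2.78 %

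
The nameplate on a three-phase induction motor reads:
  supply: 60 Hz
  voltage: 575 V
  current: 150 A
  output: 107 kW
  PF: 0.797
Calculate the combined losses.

P_in = √3·V·I·cosφ = 1.732×575×150×0.797 = 119060 W
P_out = 107000 W
Losses = P_in − P_out = 119060 − 107000 = 12060 W

12100 W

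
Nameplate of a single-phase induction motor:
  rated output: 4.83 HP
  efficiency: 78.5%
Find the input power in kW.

P_out = 4.83 × 746 = 3603 W
P_in = P_out/η = 3603/0.785 = 4590 W = 4.59 kW

4.59 kW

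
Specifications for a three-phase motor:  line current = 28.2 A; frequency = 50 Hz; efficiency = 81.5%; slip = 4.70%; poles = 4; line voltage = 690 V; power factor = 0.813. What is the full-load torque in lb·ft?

110 lb·ft

P_in = √3·V·I·cosφ = 1.732 × 690 × 28.2 × 0.813 = 27399 W
P_out = η·P_in = 0.815 × 27399 = 22330 W
n_s = 120×50/4 = 1500 rpm; n = 1500×(1−0.047) = 1430 rpm
ω = 2π×1430/60 = 149.7 rad/s
τ = P_out/ω = 22330/149.7 = 149.2 N·m
In lb·ft: 149.2/1.356 = 110 lb·ft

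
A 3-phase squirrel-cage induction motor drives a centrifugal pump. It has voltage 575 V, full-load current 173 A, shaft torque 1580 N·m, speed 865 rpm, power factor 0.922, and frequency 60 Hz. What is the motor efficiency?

90.1 %

ω = 2π × 865/60 = 90.58 rad/s; P_out = τω = 1580 × 90.58 = 143116 W
P_in = √3·V_L·I_L·cosφ = 1.732 × 575 × 173 × 0.922 = 158852 W
η = P_out / P_in = 143116 / 158852 = 0.901 = 90.1%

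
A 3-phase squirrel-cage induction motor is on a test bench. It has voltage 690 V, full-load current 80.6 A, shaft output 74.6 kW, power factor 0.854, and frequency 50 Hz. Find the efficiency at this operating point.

P_out = 74.6 kW = 74600 W
P_in = √3·V_L·I_L·cosφ = 1.732 × 690 × 80.6 × 0.854 = 82260 W
η = P_out / P_in = 74600 / 82260 = 0.907 = 90.7%

90.7 %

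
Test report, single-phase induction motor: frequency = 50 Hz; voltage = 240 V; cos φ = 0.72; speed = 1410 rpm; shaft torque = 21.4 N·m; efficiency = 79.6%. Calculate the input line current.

23 A

ω = 2π×1410/60 = 147.7 rad/s; P_out = τω = 21.4 × 147.7 = 3161 W
P_in = P_out / η = 3161 / 0.796 = 3971 W
I = P_in / (V·cosφ) = 3971 / (240 × 0.72) = 23 A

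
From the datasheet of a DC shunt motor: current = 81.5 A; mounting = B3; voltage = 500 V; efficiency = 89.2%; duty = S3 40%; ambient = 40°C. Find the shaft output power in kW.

P_in = V·I = 500 × 81.5 = 40750 W
P_out = η·P_in = 0.892 × 40750 = 36349 W

36.3 kW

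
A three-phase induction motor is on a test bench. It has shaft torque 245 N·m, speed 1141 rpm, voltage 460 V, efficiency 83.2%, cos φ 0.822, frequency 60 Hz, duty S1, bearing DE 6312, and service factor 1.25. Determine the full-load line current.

53.7 A

ω = 2π×1141/60 = 119.5 rad/s; P_out = τω = 245 × 119.5 = 29278 W
P_in = P_out / η = 29278 / 0.832 = 35190 W
I_L = P_in / (√3·V_L·cosφ) = 35190 / (1.732 × 460 × 0.822) = 53.7 A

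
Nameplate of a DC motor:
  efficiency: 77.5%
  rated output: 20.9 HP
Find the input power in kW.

P_out = 20.9 × 746 = 15591 W
P_in = P_out/η = 15591/0.775 = 20117 W = 20.1 kW

20.1 kW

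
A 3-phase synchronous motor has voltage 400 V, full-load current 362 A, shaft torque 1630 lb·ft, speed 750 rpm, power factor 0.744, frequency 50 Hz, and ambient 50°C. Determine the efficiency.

93.0 %

τ = 1630 lb·ft × 1.356 = 2210 N·m
ω = 2π × 750/60 = 78.54 rad/s; P_out = τω = 2210 × 78.54 = 173573 W
P_in = √3·V_L·I_L·cosφ = 1.732 × 400 × 362 × 0.744 = 186590 W
η = P_out / P_in = 173573 / 186590 = 0.930 = 93.0%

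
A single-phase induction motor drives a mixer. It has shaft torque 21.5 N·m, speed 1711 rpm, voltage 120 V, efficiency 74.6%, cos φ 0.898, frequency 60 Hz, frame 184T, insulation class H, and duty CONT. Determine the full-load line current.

ω = 2π×1711/60 = 179.2 rad/s; P_out = τω = 21.5 × 179.2 = 3853 W
P_in = P_out / η = 3853 / 0.746 = 5165 W
I = P_in / (V·cosφ) = 5165 / (120 × 0.898) = 47.9 A

47.9 A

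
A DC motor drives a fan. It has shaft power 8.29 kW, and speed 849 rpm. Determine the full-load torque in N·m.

ω = 2π × 849/60 = 88.91 rad/s
τ = P/ω = 8290/88.91 = 93.2 N·m

93.2 N·m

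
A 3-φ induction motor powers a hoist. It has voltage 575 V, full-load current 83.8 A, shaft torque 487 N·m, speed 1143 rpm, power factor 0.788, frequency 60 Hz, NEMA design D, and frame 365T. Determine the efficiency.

ω = 2π × 1143/60 = 119.7 rad/s; P_out = τω = 487 × 119.7 = 58294 W
P_in = √3·V_L·I_L·cosφ = 1.732 × 575 × 83.8 × 0.788 = 65764 W
η = P_out / P_in = 58294 / 65764 = 0.886 = 88.6%

88.6 %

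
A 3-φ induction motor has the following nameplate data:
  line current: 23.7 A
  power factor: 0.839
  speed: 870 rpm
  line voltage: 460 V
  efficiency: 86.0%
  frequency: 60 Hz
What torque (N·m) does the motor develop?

150 N·m

P_in = √3·V·I·cosφ = 1.732 × 460 × 23.7 × 0.839 = 15842 W
P_out = η·P_in = 0.86 × 15842 = 13624 W
n = 870 rpm
ω = 2π×870/60 = 91.11 rad/s
τ = P_out/ω = 13624/91.11 = 150 N·m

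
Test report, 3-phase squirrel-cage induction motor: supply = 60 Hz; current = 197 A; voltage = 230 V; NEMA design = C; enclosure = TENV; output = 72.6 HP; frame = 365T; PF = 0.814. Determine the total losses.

9.72 kW

P_in = √3·V·I·cosφ = 1.732×230×197×0.814 = 63880 W
P_out = 72.6×746 = 54160 W
Losses = P_in − P_out = 63880 − 54160 = 9720 W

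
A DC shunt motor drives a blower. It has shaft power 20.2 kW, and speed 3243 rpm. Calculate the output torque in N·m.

59.5 N·m

ω = 2π × 3243/60 = 339.6 rad/s
τ = P/ω = 20200/339.6 = 59.5 N·m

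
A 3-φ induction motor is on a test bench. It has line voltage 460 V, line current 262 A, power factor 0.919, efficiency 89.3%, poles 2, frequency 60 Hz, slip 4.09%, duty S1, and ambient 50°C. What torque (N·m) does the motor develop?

474 N·m

P_in = √3·V·I·cosφ = 1.732 × 460 × 262 × 0.919 = 191833 W
P_out = η·P_in = 0.893 × 191833 = 171307 W
n_s = 120×60/2 = 3600 rpm; n = 3600×(1−0.0409) = 3453 rpm
ω = 2π×3453/60 = 361.6 rad/s
τ = P_out/ω = 171307/361.6 = 474 N·m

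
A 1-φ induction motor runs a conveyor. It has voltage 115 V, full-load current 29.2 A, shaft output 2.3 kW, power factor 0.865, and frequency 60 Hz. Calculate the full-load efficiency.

79.2 %

P_out = 2.3 kW = 2300 W
P_in = V·I·cosφ = 115 × 29.2 × 0.865 = 2905 W
η = P_out / P_in = 2300 / 2905 = 0.792 = 79.2%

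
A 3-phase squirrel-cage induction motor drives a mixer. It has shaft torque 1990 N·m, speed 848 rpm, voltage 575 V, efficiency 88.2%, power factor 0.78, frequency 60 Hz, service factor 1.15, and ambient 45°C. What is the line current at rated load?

258 A

ω = 2π×848/60 = 88.8 rad/s; P_out = τω = 1990 × 88.8 = 176712 W
P_in = P_out / η = 176712 / 0.882 = 200354 W
I_L = P_in / (√3·V_L·cosφ) = 200354 / (1.732 × 575 × 0.78) = 258 A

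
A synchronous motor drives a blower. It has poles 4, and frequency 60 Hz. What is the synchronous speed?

1800 rpm

n_s = 120f/p = 120×60/4 = 1800 rpm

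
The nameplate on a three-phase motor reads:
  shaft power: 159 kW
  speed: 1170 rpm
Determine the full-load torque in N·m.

ω = 2π × 1170/60 = 122.5 rad/s
τ = P/ω = 159000/122.5 = 1300 N·m

1300 N·m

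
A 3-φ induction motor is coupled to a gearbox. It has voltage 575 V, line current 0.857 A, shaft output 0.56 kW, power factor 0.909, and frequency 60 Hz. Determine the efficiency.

72.2 %

P_out = 0.56 kW = 560 W
P_in = √3·V_L·I_L·cosφ = 1.732 × 575 × 0.857 × 0.909 = 776 W
η = P_out / P_in = 560 / 776 = 0.722 = 72.2%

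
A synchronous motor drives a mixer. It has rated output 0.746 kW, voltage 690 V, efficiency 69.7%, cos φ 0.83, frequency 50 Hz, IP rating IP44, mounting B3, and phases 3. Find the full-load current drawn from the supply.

1.08 A

P_out = 0.746 kW = 746 W
P_in = P_out / η = 746 / 0.697 = 1070 W
I_L = P_in / (√3·V_L·cosφ) = 1070 / (1.732 × 690 × 0.83) = 1.08 A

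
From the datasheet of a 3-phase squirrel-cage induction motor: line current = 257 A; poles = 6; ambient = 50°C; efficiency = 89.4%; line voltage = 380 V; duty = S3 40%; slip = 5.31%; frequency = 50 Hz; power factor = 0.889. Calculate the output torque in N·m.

1360 N·m

P_in = √3·V·I·cosφ = 1.732 × 380 × 257 × 0.889 = 150372 W
P_out = η·P_in = 0.894 × 150372 = 134433 W
n_s = 120×50/6 = 1000 rpm; n = 1000×(1−0.0531) = 947 rpm
ω = 2π×947/60 = 99.17 rad/s
τ = P_out/ω = 134433/99.17 = 1360 N·m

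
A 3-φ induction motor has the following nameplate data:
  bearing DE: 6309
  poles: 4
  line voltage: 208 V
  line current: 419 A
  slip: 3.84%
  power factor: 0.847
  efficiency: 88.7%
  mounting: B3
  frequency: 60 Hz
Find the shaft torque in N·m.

626 N·m

P_in = √3·V·I·cosφ = 1.732 × 208 × 419 × 0.847 = 127852 W
P_out = η·P_in = 0.887 × 127852 = 113405 W
n_s = 120×60/4 = 1800 rpm; n = 1800×(1−0.0384) = 1731 rpm
ω = 2π×1731/60 = 181.3 rad/s
τ = P_out/ω = 113405/181.3 = 626 N·m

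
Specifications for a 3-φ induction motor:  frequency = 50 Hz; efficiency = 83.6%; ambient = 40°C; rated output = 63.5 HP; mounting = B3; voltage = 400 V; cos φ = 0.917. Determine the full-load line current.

P_out = 63.5 × 746 = 47371 W
P_in = P_out / η = 47371 / 0.836 = 56664 W
I_L = P_in / (√3·V_L·cosφ) = 56664 / (1.732 × 400 × 0.917) = 89.2 A

89.2 A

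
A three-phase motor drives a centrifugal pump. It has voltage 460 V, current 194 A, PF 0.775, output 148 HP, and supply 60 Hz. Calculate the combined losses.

9380 W

P_in = √3·V·I·cosφ = 1.732×460×194×0.775 = 119787 W
P_out = 148×746 = 110408 W
Losses = P_in − P_out = 119787 − 110408 = 9379 W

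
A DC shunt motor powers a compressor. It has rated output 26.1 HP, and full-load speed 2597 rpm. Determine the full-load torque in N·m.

71.6 N·m

P_out = 26.1 × 746 = 19471 W
ω = 2π × 2597/60 = 272 rad/s
τ = P_out/ω = 19471/272 = 71.6 N·m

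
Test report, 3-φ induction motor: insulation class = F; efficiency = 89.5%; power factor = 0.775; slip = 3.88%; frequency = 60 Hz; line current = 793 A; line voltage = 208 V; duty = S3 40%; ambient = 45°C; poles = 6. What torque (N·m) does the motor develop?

P_in = √3·V·I·cosφ = 1.732 × 208 × 793 × 0.775 = 221404 W
P_out = η·P_in = 0.895 × 221404 = 198157 W
n_s = 120×60/6 = 1200 rpm; n = 1200×(1−0.0388) = 1153 rpm
ω = 2π×1153/60 = 120.7 rad/s
τ = P_out/ω = 198157/120.7 = 1640 N·m

1640 N·m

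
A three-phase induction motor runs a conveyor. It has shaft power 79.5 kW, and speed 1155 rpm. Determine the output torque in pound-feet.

ω = 2π × 1155/60 = 121 rad/s
τ = P/ω = 79500/121 = 657 N·m
In lb·ft: 657/1.356 = 485 lb·ft

485 lb·ft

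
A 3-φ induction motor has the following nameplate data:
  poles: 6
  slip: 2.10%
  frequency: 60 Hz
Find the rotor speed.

n_s = 120f/p = 120×60/6 = 1200 rpm
n = n_s(1 − s) = 1200 × (1 − 0.021) = 1175 rpm

1175 rpm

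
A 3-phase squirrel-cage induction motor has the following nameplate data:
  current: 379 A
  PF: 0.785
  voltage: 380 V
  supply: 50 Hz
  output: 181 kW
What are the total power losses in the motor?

P_in = √3·V·I·cosφ = 1.732×380×379×0.785 = 195812 W
P_out = 181000 W
Losses = P_in − P_out = 195812 − 181000 = 14812 W

14.8 kW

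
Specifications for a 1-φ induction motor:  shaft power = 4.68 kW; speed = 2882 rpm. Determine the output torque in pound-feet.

ω = 2π × 2882/60 = 301.8 rad/s
τ = P/ω = 4680/301.8 = 15.51 N·m
In lb·ft: 15.51/1.356 = 11.4 lb·ft

11.4 lb·ft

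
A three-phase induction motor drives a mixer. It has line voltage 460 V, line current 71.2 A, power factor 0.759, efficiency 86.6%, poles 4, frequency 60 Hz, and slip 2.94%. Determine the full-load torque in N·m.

204 N·m

P_in = √3·V·I·cosφ = 1.732 × 460 × 71.2 × 0.759 = 43055 W
P_out = η·P_in = 0.866 × 43055 = 37286 W
n_s = 120×60/4 = 1800 rpm; n = 1800×(1−0.0294) = 1747 rpm
ω = 2π×1747/60 = 182.9 rad/s
τ = P_out/ω = 37286/182.9 = 204 N·m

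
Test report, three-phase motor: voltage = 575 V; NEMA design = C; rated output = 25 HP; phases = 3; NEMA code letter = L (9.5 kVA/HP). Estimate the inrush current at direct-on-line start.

S_LR = 9.5 × 25 = 237.5 kVA
I_LR = S_LR/(√3·V_L) = 237500/(1.732×575) = 238 A

238 A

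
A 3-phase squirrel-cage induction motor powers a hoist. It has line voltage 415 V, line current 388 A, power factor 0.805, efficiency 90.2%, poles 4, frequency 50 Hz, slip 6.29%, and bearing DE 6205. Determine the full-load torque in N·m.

P_in = √3·V·I·cosφ = 1.732 × 415 × 388 × 0.805 = 224504 W
P_out = η·P_in = 0.902 × 224504 = 202503 W
n_s = 120×50/4 = 1500 rpm; n = 1500×(1−0.0629) = 1406 rpm
ω = 2π×1406/60 = 147.2 rad/s
τ = P_out/ω = 202503/147.2 = 1380 N·m

1380 N·m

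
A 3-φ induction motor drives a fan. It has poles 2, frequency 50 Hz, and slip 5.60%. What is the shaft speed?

n_s = 120f/p = 120×50/2 = 3000 rpm
n = n_s(1 − s) = 3000 × (1 − 0.056) = 2832 rpm

2832 rpm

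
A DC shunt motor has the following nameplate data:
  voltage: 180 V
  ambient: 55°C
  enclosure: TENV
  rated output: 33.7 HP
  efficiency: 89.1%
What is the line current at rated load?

157 A

P_out = 33.7 × 746 = 25140 W
P_in = P_out / η = 25140 / 0.891 = 28215 W
I = P_in / V = 28215 / 180 = 157 A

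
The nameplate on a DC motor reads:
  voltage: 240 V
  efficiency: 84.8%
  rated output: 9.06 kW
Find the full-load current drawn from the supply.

44.5 A

P_out = 9.06 kW = 9060 W
P_in = P_out / η = 9060 / 0.848 = 10684 W
I = P_in / V = 10684 / 240 = 44.5 A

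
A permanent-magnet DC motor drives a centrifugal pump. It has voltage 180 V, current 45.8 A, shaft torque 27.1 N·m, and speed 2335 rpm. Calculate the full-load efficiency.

80.4 %

ω = 2π × 2335/60 = 244.5 rad/s; P_out = τω = 27.1 × 244.5 = 6626 W
P_in = V·I = 180 × 45.8 = 8244 W
η = P_out / P_in = 6626 / 8244 = 0.804 = 80.4%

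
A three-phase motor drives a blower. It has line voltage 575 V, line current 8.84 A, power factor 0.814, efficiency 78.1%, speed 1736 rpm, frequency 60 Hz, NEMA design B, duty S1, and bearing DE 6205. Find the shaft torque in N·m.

30.8 N·m

P_in = √3·V·I·cosφ = 1.732 × 575 × 8.84 × 0.814 = 7166 W
P_out = η·P_in = 0.781 × 7166 = 5597 W
n = 1736 rpm
ω = 2π×1736/60 = 181.8 rad/s
τ = P_out/ω = 5597/181.8 = 30.8 N·m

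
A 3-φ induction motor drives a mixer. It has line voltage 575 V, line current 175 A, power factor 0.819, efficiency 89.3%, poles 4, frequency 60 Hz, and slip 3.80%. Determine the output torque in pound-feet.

518 lb·ft

P_in = √3·V·I·cosφ = 1.732 × 575 × 175 × 0.819 = 142737 W
P_out = η·P_in = 0.893 × 142737 = 127464 W
n_s = 120×60/4 = 1800 rpm; n = 1800×(1−0.038) = 1732 rpm
ω = 2π×1732/60 = 181.4 rad/s
τ = P_out/ω = 127464/181.4 = 702.7 N·m
In lb·ft: 702.7/1.356 = 518 lb·ft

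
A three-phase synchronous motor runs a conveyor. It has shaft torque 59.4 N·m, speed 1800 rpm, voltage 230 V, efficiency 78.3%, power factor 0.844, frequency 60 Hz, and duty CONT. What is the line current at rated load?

ω = 2π×1800/60 = 188.5 rad/s; P_out = τω = 59.4 × 188.5 = 11197 W
P_in = P_out / η = 11197 / 0.783 = 14300 W
I_L = P_in / (√3·V_L·cosφ) = 14300 / (1.732 × 230 × 0.844) = 42.5 A

42.5 A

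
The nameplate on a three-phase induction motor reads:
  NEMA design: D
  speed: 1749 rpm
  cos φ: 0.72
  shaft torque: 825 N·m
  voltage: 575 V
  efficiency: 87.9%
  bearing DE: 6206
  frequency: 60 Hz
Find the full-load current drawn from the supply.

240 A

ω = 2π×1749/60 = 183.2 rad/s; P_out = τω = 825 × 183.2 = 151140 W
P_in = P_out / η = 151140 / 0.879 = 171945 W
I_L = P_in / (√3·V_L·cosφ) = 171945 / (1.732 × 575 × 0.72) = 240 A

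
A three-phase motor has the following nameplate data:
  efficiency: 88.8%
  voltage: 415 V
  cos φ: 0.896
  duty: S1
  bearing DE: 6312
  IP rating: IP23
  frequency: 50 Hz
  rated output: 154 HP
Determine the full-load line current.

201 A

P_out = 154 × 746 = 114884 W
P_in = P_out / η = 114884 / 0.888 = 129374 W
I_L = P_in / (√3·V_L·cosφ) = 129374 / (1.732 × 415 × 0.896) = 201 A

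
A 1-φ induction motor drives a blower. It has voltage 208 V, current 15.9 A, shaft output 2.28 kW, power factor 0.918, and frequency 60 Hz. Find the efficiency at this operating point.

75.1 %

P_out = 2.28 kW = 2280 W
P_in = V·I·cosφ = 208 × 15.9 × 0.918 = 3036 W
η = P_out / P_in = 2280 / 3036 = 0.751 = 75.1%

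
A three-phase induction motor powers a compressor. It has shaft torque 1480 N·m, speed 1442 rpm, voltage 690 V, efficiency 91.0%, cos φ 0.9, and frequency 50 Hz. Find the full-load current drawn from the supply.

ω = 2π×1442/60 = 151 rad/s; P_out = τω = 1480 × 151 = 223480 W
P_in = P_out / η = 223480 / 0.910 = 245582 W
I_L = P_in / (√3·V_L·cosφ) = 245582 / (1.732 × 690 × 0.9) = 228 A

228 A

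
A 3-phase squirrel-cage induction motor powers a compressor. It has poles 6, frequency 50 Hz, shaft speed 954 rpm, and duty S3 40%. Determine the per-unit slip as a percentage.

4.60 %

n_s = 120f/p = 120×50/6 = 1000 rpm
s = (n_s − n)/n_s = (1000 − 954)/1000 = 0.0460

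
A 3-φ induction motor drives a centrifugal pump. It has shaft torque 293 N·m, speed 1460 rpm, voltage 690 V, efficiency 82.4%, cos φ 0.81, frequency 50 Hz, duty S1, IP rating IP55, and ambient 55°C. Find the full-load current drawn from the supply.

ω = 2π×1460/60 = 152.9 rad/s; P_out = τω = 293 × 152.9 = 44800 W
P_in = P_out / η = 44800 / 0.824 = 54369 W
I_L = P_in / (√3·V_L·cosφ) = 54369 / (1.732 × 690 × 0.81) = 56.2 A

56.2 A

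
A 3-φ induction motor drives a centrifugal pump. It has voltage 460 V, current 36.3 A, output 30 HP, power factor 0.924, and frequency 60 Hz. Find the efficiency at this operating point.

83.7 %

P_out = 30 × 746 = 22380 W
P_in = √3·V_L·I_L·cosφ = 1.732 × 460 × 36.3 × 0.924 = 26723 W
η = P_out / P_in = 22380 / 26723 = 0.837 = 83.7%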